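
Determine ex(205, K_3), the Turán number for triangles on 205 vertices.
ex(205, K_3) = ⌊205^2/4⌋ = 10506

Mantel (1907): a triangle-free graph on n vertices has at most ⌊n^2/4⌋ edges, with equality for the complete bipartite graph K_{⌊n/2⌋, ⌈n/2⌉}. For n = 205: ⌊205^2/4⌋ = ⌊42025/4⌋ = 10506. The extremal graph is K_{102, 103}, which has 102·103 = 10506 edges.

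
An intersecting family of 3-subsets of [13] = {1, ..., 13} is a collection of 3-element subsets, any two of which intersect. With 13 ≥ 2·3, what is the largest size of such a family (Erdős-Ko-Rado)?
max |F| = C(12, 2) = 66

Erdős-Ko-Rado (1961): when n ≥ 2k, max |F| = C(n−1, k−1). The bound is attained by the star {A : i ∈ A} for any fixed i ∈ [n]. Here C(13−1, 3−1) = C(12, 2) = 66.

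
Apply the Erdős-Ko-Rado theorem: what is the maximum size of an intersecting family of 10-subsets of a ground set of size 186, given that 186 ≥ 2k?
max |F| = C(185, 9) = 574045578063035

The Erdős-Ko-Rado theorem states: for n ≥ 2k, an intersecting family of k-subsets of an n-element set has size at most C(n − 1, k − 1), with equality for 'star' families {A ⊆ [n] : |A| = k, i ∈ A} (fix an element i). For n = 186, k = 10: C(185, 9) = 574045578063035.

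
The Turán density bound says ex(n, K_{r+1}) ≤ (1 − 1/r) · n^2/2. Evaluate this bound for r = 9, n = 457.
Turán density bound = (8/9) · 457^2/2 = 835396/9 ≈ 92821.7778

Turán's theorem: ex(n, K_{r+1}) is achieved by the complete r-partite Turán graph T(n, r) with parts as balanced as possible, and is at most (1 − 1/r) · n^2/2. For r = 9, n = 457: the density bound is (8/9) · 208849/2 = 835396/9 ≈ 92821.7778. The integer-valued extremum is e(T(457, 9)) = 92821, which is strictly less than the density bound 835396/9 since 9 ∤ 457 (the parts of T(457, 9) cannot all be equal).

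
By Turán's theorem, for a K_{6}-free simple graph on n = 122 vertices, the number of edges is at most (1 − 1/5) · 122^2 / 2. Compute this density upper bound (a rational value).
Turán density bound = (4/5) · 122^2/2 = 29768/5 ≈ 5953.6

Turán's theorem: ex(n, K_{r+1}) is achieved by the complete r-partite Turán graph T(n, r) with parts as balanced as possible, and is at most (1 − 1/r) · n^2/2. For r = 5, n = 122: the density bound is (4/5) · 14884/2 = 29768/5 ≈ 5953.6. The integer-valued extremum is e(T(122, 5)) = 5953, which is strictly less than the density bound 29768/5 since 5 ∤ 122 (the parts of T(122, 5) cannot all be equal).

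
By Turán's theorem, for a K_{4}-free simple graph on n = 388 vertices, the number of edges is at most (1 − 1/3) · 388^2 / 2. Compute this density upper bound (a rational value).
Turán density bound = (2/3) · 388^2/2 = 150544/3 ≈ 50181.3333

Turán's theorem: ex(n, K_{r+1}) is achieved by the complete r-partite Turán graph T(n, r) with parts as balanced as possible, and is at most (1 − 1/r) · n^2/2. For r = 3, n = 388: the density bound is (2/3) · 150544/2 = 150544/3 ≈ 50181.3333. The integer-valued extremum is e(T(388, 3)) = 50181, which is strictly less than the density bound 150544/3 since 3 ∤ 388 (the parts of T(388, 3) cannot all be equal).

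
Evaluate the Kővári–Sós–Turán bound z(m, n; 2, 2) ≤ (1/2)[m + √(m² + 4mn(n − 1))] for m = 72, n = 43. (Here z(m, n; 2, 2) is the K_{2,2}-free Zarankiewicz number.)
z(72, 43; 2, 2) ≤ (1/2)[72 + √(72² + 4·72·43·42)] = (1/2)[72 + √525312] = 398.3921

Kővári–Sós–Turán: let r_1, ..., r_72 be the row sums and z = Σ r_i the total number of 1s. Each pair of columns can share at most one row with both entries 1 (else a 2×2 all-ones block appears), so Σ_i C(r_i, 2) ≤ C(43, 2) = 903. By convexity Σ_i C(r_i, 2) ≥ 72·C(z/72, 2) = z(z − 72)/(2·72), giving z² − 72z − 72·43·42 ≤ 0 and hence z ≤ (1/2)[72 + √(5184 + 4·130032)] = (1/2)[72 + √525312] ≈ (1/2)(72 + 724.7841) = 398.3921.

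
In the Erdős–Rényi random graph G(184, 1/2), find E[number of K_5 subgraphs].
E[# K_5] = C(184, 5) · (1/2)^C(5, 2) = 1663834536 / 2^10 = 207979317/128 = 1624838.4140625

For each 5-subset S of vertices (there are C(184, 5) = 1663834536 such S), let X_S = 1 if S induces a K_5 (all C(5, 2) = 10 edges present). Then P(X_S = 1) = (1/2)^10 = 1/1024. By linearity of expectation, E[# K_5] = C(184, 5) · (1/2)^10 = 1663834536 / 1024 = 207979317/128 = 1624838.4140625.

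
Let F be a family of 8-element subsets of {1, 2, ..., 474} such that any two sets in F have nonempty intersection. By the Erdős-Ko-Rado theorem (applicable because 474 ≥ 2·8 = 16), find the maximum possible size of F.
max |F| = C(473, 7) = 1005140898156252

The Erdős-Ko-Rado theorem states: for n ≥ 2k, an intersecting family of k-subsets of an n-element set has size at most C(n − 1, k − 1), with equality for 'star' families {A ⊆ [n] : |A| = k, i ∈ A} (fix an element i). For n = 474, k = 8: C(473, 7) = 1005140898156252.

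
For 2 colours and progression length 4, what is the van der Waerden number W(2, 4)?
W(2, 4) = 35

W(2, 4) = 35. The lower bound W(2, 4) > 34 comes from an explicit good 2-colouring of [1, 34]; the upper bound W(2, 4) ≤ 35 was verified by exhaustive search over 2-colourings of [1, 35].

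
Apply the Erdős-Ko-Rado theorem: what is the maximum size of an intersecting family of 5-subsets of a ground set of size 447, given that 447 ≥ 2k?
max |F| = C(446, 4) = 1626560885

The Erdős-Ko-Rado theorem states: for n ≥ 2k, an intersecting family of k-subsets of an n-element set has size at most C(n − 1, k − 1), with equality for 'star' families {A ⊆ [n] : |A| = k, i ∈ A} (fix an element i). For n = 447, k = 5: C(446, 4) = 1626560885.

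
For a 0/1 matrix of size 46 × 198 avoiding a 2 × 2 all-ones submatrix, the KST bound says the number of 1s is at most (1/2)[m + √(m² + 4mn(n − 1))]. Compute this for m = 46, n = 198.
z(46, 198; 2, 2) ≤ (1/2)[46 + √(46² + 4·46·198·197)] = (1/2)[46 + √7179220] = 1362.7033

Kővári–Sós–Turán: let r_1, ..., r_46 be the row sums and z = Σ r_i the total number of 1s. Each pair of columns can share at most one row with both entries 1 (else a 2×2 all-ones block appears), so Σ_i C(r_i, 2) ≤ C(198, 2) = 19503. By convexity Σ_i C(r_i, 2) ≥ 46·C(z/46, 2) = z(z − 46)/(2·46), giving z² − 46z − 46·198·197 ≤ 0 and hence z ≤ (1/2)[46 + √(2116 + 4·1794276)] = (1/2)[46 + √7179220] ≈ (1/2)(46 + 2679.4067) = 1362.7033.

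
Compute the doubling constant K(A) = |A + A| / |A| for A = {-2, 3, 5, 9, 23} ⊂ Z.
K = |A + A| / |A| = 15/5 = 3

Enumerate A + A = {a + b : a, b ∈ A}. With |A| = 5, there are |A|^2 = 25 ordered sum pairs; collecting distinct values, A + A = {-4, 1, 3, 6, 7, 8, 10, 12, 14, 18, 21, 26, 28, 32, 46}, so |A + A| = 15. Thus K = 15/5 = 3. For comparison, the minimum possible |A + A| over all 5-element sets is 2·5 − 1 = 9 (so min K = 9/5), attained only by arithmetic progressions.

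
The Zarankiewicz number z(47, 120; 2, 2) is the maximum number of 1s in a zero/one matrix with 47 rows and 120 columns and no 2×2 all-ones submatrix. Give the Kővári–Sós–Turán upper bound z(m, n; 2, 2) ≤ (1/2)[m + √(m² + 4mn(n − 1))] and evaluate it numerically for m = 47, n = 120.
z(47, 120; 2, 2) ≤ (1/2)[47 + √(47² + 4·47·120·119)] = (1/2)[47 + √2686849] = 843.0805

Kővári–Sós–Turán: let r_1, ..., r_47 be the row sums and z = Σ r_i the total number of 1s. Each pair of columns can share at most one row with both entries 1 (else a 2×2 all-ones block appears), so Σ_i C(r_i, 2) ≤ C(120, 2) = 7140. By convexity Σ_i C(r_i, 2) ≥ 47·C(z/47, 2) = z(z − 47)/(2·47), giving z² − 47z − 47·120·119 ≤ 0 and hence z ≤ (1/2)[47 + √(2209 + 4·671160)] = (1/2)[47 + √2686849] ≈ (1/2)(47 + 1639.1611) = 843.0805.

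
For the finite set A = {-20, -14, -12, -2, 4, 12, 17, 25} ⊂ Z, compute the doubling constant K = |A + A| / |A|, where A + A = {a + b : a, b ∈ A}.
K = |A + A| / |A| = 32/8 = 4

Enumerate A + A = {a + b : a, b ∈ A}. With |A| = 8, there are |A|^2 = 64 ordered sum pairs; collecting distinct values, A + A = {-40, -34, -32, -28, -26, -24, -22, -16, -14, -10, -8, -4, -3, -2, 0, 2, 3, 5, 8, 10, 11, 13, 15, 16, 21, 23, 24, 29, 34, 37, 42, 50}, so |A + A| = 32. Thus K = 32/8 = 4. For comparison, the minimum possible |A + A| over all 8-element sets is 2·8 − 1 = 15 (so min K = 15/8), attained only by arithmetic progressions.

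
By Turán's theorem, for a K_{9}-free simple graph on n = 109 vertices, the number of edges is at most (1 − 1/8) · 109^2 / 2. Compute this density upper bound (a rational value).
Turán density bound = (7/8) · 109^2/2 = 83167/16 ≈ 5197.9375

Turán's theorem: ex(n, K_{r+1}) is achieved by the complete r-partite Turán graph T(n, r) with parts as balanced as possible, and is at most (1 − 1/r) · n^2/2. For r = 8, n = 109: the density bound is (7/8) · 11881/2 = 83167/16 ≈ 5197.9375. The integer-valued extremum is e(T(109, 8)) = 5197, which is strictly less than the density bound 83167/16 since 8 ∤ 109 (the parts of T(109, 8) cannot all be equal).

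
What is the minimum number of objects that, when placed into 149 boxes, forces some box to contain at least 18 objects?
n = (18 − 1)·149 + 1 = 2534

By the generalised pigeonhole principle, to guarantee some box contains ≥ r objects we need more than (r − 1) · k objects total. Threshold: n = (r − 1) · k + 1. With r = 18 and k = 149: n = 17 · 149 + 1 = 2533 + 1 = 2534. For n = 2533 = 17 · 149, we can put exactly 17 objects in every box, avoiding 18 in any single one — so 2534 is tight.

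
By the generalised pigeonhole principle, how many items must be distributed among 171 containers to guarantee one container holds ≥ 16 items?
n = (16 − 1)·171 + 1 = 2566

By the generalised pigeonhole principle, to guarantee some box contains ≥ r objects we need more than (r − 1) · k objects total. Threshold: n = (r − 1) · k + 1. With r = 16 and k = 171: n = 15 · 171 + 1 = 2565 + 1 = 2566. For n = 2565 = 15 · 171, we can put exactly 15 objects in every box, avoiding 16 in any single one — so 2566 is tight.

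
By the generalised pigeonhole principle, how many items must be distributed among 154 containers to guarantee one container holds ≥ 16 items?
n = (16 − 1)·154 + 1 = 2311

By the generalised pigeonhole principle, to guarantee some box contains ≥ r objects we need more than (r − 1) · k objects total. Threshold: n = (r − 1) · k + 1. With r = 16 and k = 154: n = 15 · 154 + 1 = 2310 + 1 = 2311. For n = 2310 = 15 · 154, we can put exactly 15 objects in every box, avoiding 16 in any single one — so 2311 is tight.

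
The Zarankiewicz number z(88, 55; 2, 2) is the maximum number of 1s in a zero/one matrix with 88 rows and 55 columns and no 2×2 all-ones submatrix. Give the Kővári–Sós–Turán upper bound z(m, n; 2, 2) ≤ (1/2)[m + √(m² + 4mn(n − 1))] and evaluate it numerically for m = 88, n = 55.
z(88, 55; 2, 2) ≤ (1/2)[88 + √(88² + 4·88·55·54)] = (1/2)[88 + √1053184] = 557.1238

Kővári–Sós–Turán: let r_1, ..., r_88 be the row sums and z = Σ r_i the total number of 1s. Each pair of columns can share at most one row with both entries 1 (else a 2×2 all-ones block appears), so Σ_i C(r_i, 2) ≤ C(55, 2) = 1485. By convexity Σ_i C(r_i, 2) ≥ 88·C(z/88, 2) = z(z − 88)/(2·88), giving z² − 88z − 88·55·54 ≤ 0 and hence z ≤ (1/2)[88 + √(7744 + 4·261360)] = (1/2)[88 + √1053184] ≈ (1/2)(88 + 1026.2475) = 557.1238.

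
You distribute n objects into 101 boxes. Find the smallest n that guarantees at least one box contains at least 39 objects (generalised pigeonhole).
n = (39 − 1)·101 + 1 = 3839

By the generalised pigeonhole principle, to guarantee some box contains ≥ r objects we need more than (r − 1) · k objects total. Threshold: n = (r − 1) · k + 1. With r = 39 and k = 101: n = 38 · 101 + 1 = 3838 + 1 = 3839. For n = 3838 = 38 · 101, we can put exactly 38 objects in every box, avoiding 39 in any single one — so 3839 is tight.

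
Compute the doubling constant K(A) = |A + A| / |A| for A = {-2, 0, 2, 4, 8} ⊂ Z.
K = |A + A| / |A| = 10/5 = 2

Enumerate A + A = {a + b : a, b ∈ A}. With |A| = 5, there are |A|^2 = 25 ordered sum pairs; collecting distinct values, A + A = {-4, -2, 0, 2, 4, 6, 8, 10, 12, 16}, so |A + A| = 10. Thus K = 10/5 = 2. For comparison, the minimum possible |A + A| over all 5-element sets is 2·5 − 1 = 9 (so min K = 9/5), attained only by arithmetic progressions.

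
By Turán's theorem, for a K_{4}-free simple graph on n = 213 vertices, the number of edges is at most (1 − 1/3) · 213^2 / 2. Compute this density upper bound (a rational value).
Turán density bound = (2/3) · 213^2/2 = 15123

Turán's theorem: ex(n, K_{r+1}) is achieved by the complete r-partite Turán graph T(n, r) with parts as balanced as possible, and is at most (1 − 1/r) · n^2/2. For r = 3, n = 213: the density bound is (2/3) · 45369/2 = 15123. Since 3 ∣ 213, the Turán graph T(213, 3) has parts of equal size 71, and its edge count e(T(213, 3)) = 15123 attains the density bound exactly.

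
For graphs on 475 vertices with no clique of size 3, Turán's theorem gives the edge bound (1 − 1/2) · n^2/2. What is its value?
Turán density bound = (1/2) · 475^2/2 = 225625/4 ≈ 56406.25

Turán's theorem: ex(n, K_{r+1}) is achieved by the complete r-partite Turán graph T(n, r) with parts as balanced as possible, and is at most (1 − 1/r) · n^2/2. For r = 2, n = 475: the density bound is (1/2) · 225625/2 = 225625/4 ≈ 56406.25. The integer-valued extremum is e(T(475, 2)) = 56406, which is strictly less than the density bound 225625/4 since 2 ∤ 475 (the parts of T(475, 2) cannot all be equal).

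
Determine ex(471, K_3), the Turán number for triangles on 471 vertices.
ex(471, K_3) = ⌊471^2/4⌋ = 55460

Mantel (1907): a triangle-free graph on n vertices has at most ⌊n^2/4⌋ edges, with equality for the complete bipartite graph K_{⌊n/2⌋, ⌈n/2⌉}. For n = 471: ⌊471^2/4⌋ = ⌊221841/4⌋ = 55460. The extremal graph is K_{235, 236}, which has 235·236 = 55460 edges.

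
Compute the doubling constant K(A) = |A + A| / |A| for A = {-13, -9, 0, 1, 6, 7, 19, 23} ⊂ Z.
K = |A + A| / |A| = 32/8 = 4

Enumerate A + A = {a + b : a, b ∈ A}. With |A| = 8, there are |A|^2 = 64 ordered sum pairs; collecting distinct values, A + A = {-26, -22, -18, -13, -12, -9, -8, -7, -6, -3, -2, 0, 1, 2, 6, 7, 8, 10, 12, 13, 14, 19, 20, 23, 24, 25, 26, 29, 30, 38, 42, 46}, so |A + A| = 32. Thus K = 32/8 = 4. For comparison, the minimum possible |A + A| over all 8-element sets is 2·8 − 1 = 15 (so min K = 15/8), attained only by arithmetic progressions.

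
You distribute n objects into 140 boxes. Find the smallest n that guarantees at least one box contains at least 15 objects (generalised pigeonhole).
n = (15 − 1)·140 + 1 = 1961

By the generalised pigeonhole principle, to guarantee some box contains ≥ r objects we need more than (r − 1) · k objects total. Threshold: n = (r − 1) · k + 1. With r = 15 and k = 140: n = 14 · 140 + 1 = 1960 + 1 = 1961. For n = 1960 = 14 · 140, we can put exactly 14 objects in every box, avoiding 15 in any single one — so 1961 is tight.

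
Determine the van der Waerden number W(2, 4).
W(2, 4) = 35

W(2, 4) = 35. The lower bound W(2, 4) > 34 comes from an explicit good 2-colouring of [1, 34]; the upper bound W(2, 4) ≤ 35 was verified by exhaustive search over 2-colourings of [1, 35].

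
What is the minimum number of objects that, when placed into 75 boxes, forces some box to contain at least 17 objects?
n = (17 − 1)·75 + 1 = 1201

By the generalised pigeonhole principle, to guarantee some box contains ≥ r objects we need more than (r − 1) · k objects total. Threshold: n = (r − 1) · k + 1. With r = 17 and k = 75: n = 16 · 75 + 1 = 1200 + 1 = 1201. For n = 1200 = 16 · 75, we can put exactly 16 objects in every box, avoiding 17 in any single one — so 1201 is tight.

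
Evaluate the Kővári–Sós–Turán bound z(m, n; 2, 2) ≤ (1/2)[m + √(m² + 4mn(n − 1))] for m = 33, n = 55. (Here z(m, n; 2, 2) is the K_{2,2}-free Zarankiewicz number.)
z(33, 55; 2, 2) ≤ (1/2)[33 + √(33² + 4·33·55·54)] = (1/2)[33 + √393129] = 330

Kővári–Sós–Turán: let r_1, ..., r_33 be the row sums and z = Σ r_i the total number of 1s. Each pair of columns can share at most one row with both entries 1 (else a 2×2 all-ones block appears), so Σ_i C(r_i, 2) ≤ C(55, 2) = 1485. By convexity Σ_i C(r_i, 2) ≥ 33·C(z/33, 2) = z(z − 33)/(2·33), giving z² − 33z − 33·55·54 ≤ 0 and hence z ≤ (1/2)[33 + √(1089 + 4·98010)] = (1/2)[33 + √393129] ≈ (1/2)(33 + 627) = 330.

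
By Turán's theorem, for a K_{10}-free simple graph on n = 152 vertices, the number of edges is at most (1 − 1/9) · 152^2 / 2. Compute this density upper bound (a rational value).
Turán density bound = (8/9) · 152^2/2 = 92416/9 ≈ 10268.4444

Turán's theorem: ex(n, K_{r+1}) is achieved by the complete r-partite Turán graph T(n, r) with parts as balanced as possible, and is at most (1 − 1/r) · n^2/2. For r = 9, n = 152: the density bound is (8/9) · 23104/2 = 92416/9 ≈ 10268.4444. The integer-valued extremum is e(T(152, 9)) = 10268, which is strictly less than the density bound 92416/9 since 9 ∤ 152 (the parts of T(152, 9) cannot all be equal).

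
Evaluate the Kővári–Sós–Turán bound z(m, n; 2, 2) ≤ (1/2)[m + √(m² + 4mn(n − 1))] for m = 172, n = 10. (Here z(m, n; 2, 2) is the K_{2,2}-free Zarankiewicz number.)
z(172, 10; 2, 2) ≤ (1/2)[172 + √(172² + 4·172·10·9)] = (1/2)[172 + √91504] = 237.2481

Kővári–Sós–Turán: let r_1, ..., r_172 be the row sums and z = Σ r_i the total number of 1s. Each pair of columns can share at most one row with both entries 1 (else a 2×2 all-ones block appears), so Σ_i C(r_i, 2) ≤ C(10, 2) = 45. By convexity Σ_i C(r_i, 2) ≥ 172·C(z/172, 2) = z(z − 172)/(2·172), giving z² − 172z − 172·10·9 ≤ 0 and hence z ≤ (1/2)[172 + √(29584 + 4·15480)] = (1/2)[172 + √91504] ≈ (1/2)(172 + 302.4963) = 237.2481.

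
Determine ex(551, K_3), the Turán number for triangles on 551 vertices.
ex(551, K_3) = ⌊551^2/4⌋ = 75900

Mantel (1907): a triangle-free graph on n vertices has at most ⌊n^2/4⌋ edges, with equality for the complete bipartite graph K_{⌊n/2⌋, ⌈n/2⌉}. For n = 551: ⌊551^2/4⌋ = ⌊303601/4⌋ = 75900. The extremal graph is K_{275, 276}, which has 275·276 = 75900 edges.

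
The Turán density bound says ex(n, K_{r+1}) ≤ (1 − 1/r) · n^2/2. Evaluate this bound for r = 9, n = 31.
Turán density bound = (8/9) · 31^2/2 = 3844/9 ≈ 427.1111

Turán's theorem: ex(n, K_{r+1}) is achieved by the complete r-partite Turán graph T(n, r) with parts as balanced as possible, and is at most (1 − 1/r) · n^2/2. For r = 9, n = 31: the density bound is (8/9) · 961/2 = 3844/9 ≈ 427.1111. The integer-valued extremum is e(T(31, 9)) = 426, which is strictly less than the density bound 3844/9 since 9 ∤ 31 (the parts of T(31, 9) cannot all be equal).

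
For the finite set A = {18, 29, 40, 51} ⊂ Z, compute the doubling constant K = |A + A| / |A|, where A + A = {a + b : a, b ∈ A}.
K = |A + A| / |A| = 7/4

Enumerate A + A = {a + b : a, b ∈ A}. With |A| = 4, there are |A|^2 = 16 ordered sum pairs; collecting distinct values, A + A = {36, 47, 58, 69, 80, 91, 102}, so |A + A| = 7. Thus K = 7/4. Here |A + A| = 2|A| − 1 = 7, the minimum possible — so K = 7/4 is minimal, which holds iff A is an arithmetic progression.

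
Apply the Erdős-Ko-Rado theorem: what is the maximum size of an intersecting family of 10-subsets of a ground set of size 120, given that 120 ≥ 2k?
max |F| = C(119, 9) = 9672348219898

The Erdős-Ko-Rado theorem states: for n ≥ 2k, an intersecting family of k-subsets of an n-element set has size at most C(n − 1, k − 1), with equality for 'star' families {A ⊆ [n] : |A| = k, i ∈ A} (fix an element i). For n = 120, k = 10: C(119, 9) = 9672348219898.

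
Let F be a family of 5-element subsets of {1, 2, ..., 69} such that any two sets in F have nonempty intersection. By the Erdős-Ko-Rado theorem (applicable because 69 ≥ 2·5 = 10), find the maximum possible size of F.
max |F| = C(68, 4) = 814385

The Erdős-Ko-Rado theorem states: for n ≥ 2k, an intersecting family of k-subsets of an n-element set has size at most C(n − 1, k − 1), with equality for 'star' families {A ⊆ [n] : |A| = k, i ∈ A} (fix an element i). For n = 69, k = 5: C(68, 4) = 814385.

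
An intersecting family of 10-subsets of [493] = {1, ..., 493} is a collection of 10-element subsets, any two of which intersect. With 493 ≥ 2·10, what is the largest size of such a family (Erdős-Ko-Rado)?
max |F| = C(492, 9) = 4324746480249486060

Erdős-Ko-Rado (1961): when n ≥ 2k, max |F| = C(n−1, k−1). The bound is attained by the star {A : i ∈ A} for any fixed i ∈ [n]. Here C(493−1, 10−1) = C(492, 9) = 4324746480249486060.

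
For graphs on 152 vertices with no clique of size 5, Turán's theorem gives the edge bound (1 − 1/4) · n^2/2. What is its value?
Turán density bound = (3/4) · 152^2/2 = 8664

Turán's theorem: ex(n, K_{r+1}) is achieved by the complete r-partite Turán graph T(n, r) with parts as balanced as possible, and is at most (1 − 1/r) · n^2/2. For r = 4, n = 152: the density bound is (3/4) · 23104/2 = 8664. Since 4 ∣ 152, the Turán graph T(152, 4) has parts of equal size 38, and its edge count e(T(152, 4)) = 8664 attains the density bound exactly.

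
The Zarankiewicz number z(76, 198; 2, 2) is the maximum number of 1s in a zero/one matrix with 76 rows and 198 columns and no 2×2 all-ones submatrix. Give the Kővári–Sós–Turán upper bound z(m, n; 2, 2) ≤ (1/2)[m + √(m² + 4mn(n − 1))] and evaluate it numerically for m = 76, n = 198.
z(76, 198; 2, 2) ≤ (1/2)[76 + √(76² + 4·76·198·197)] = (1/2)[76 + √11863600] = 1760.1789

Kővári–Sós–Turán: let r_1, ..., r_76 be the row sums and z = Σ r_i the total number of 1s. Each pair of columns can share at most one row with both entries 1 (else a 2×2 all-ones block appears), so Σ_i C(r_i, 2) ≤ C(198, 2) = 19503. By convexity Σ_i C(r_i, 2) ≥ 76·C(z/76, 2) = z(z − 76)/(2·76), giving z² − 76z − 76·198·197 ≤ 0 and hence z ≤ (1/2)[76 + √(5776 + 4·2964456)] = (1/2)[76 + √11863600] ≈ (1/2)(76 + 3444.3577) = 1760.1789.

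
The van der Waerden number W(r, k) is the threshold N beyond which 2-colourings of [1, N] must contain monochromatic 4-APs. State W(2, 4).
W(2, 4) = 35

W(2, 4) = 35. The lower bound W(2, 4) > 34 comes from an explicit good 2-colouring of [1, 34]; the upper bound W(2, 4) ≤ 35 was verified by exhaustive search over 2-colourings of [1, 35].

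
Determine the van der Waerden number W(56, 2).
W(56, 2) = 56 + 1 = 57

A 2-term AP is any pair of integers, so a monochromatic 2-AP exists iff some colour is used at least twice. With 56 colours, the colouring i ↦ i on {1, ..., 56} uses each colour once, avoiding any monochromatic pair, so W(56, 2) > 56. For {1, ..., 57}, pigeonhole forces two integers of the same colour, which form a monochromatic 2-AP. Hence W(56, 2) = 57.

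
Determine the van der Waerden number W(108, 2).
W(108, 2) = 108 + 1 = 109

A 2-term AP is any pair of integers, so a monochromatic 2-AP exists iff some colour is used at least twice. With 108 colours, the colouring i ↦ i on {1, ..., 108} uses each colour once, avoiding any monochromatic pair, so W(108, 2) > 108. For {1, ..., 109}, pigeonhole forces two integers of the same colour, which form a monochromatic 2-AP. Hence W(108, 2) = 109.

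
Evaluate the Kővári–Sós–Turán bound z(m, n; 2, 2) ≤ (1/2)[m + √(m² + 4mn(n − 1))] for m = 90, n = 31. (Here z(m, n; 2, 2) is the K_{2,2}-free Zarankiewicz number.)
z(90, 31; 2, 2) ≤ (1/2)[90 + √(90² + 4·90·31·30)] = (1/2)[90 + √342900] = 337.7883

Kővári–Sós–Turán: let r_1, ..., r_90 be the row sums and z = Σ r_i the total number of 1s. Each pair of columns can share at most one row with both entries 1 (else a 2×2 all-ones block appears), so Σ_i C(r_i, 2) ≤ C(31, 2) = 465. By convexity Σ_i C(r_i, 2) ≥ 90·C(z/90, 2) = z(z − 90)/(2·90), giving z² − 90z − 90·31·30 ≤ 0 and hence z ≤ (1/2)[90 + √(8100 + 4·83700)] = (1/2)[90 + √342900] ≈ (1/2)(90 + 585.5766) = 337.7883.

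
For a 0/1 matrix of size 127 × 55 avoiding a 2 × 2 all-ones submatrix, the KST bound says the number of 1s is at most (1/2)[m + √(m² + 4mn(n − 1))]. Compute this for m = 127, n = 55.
z(127, 55; 2, 2) ≤ (1/2)[127 + √(127² + 4·127·55·54)] = (1/2)[127 + √1524889] = 680.932

Kővári–Sós–Turán: let r_1, ..., r_127 be the row sums and z = Σ r_i the total number of 1s. Each pair of columns can share at most one row with both entries 1 (else a 2×2 all-ones block appears), so Σ_i C(r_i, 2) ≤ C(55, 2) = 1485. By convexity Σ_i C(r_i, 2) ≥ 127·C(z/127, 2) = z(z − 127)/(2·127), giving z² − 127z − 127·55·54 ≤ 0 and hence z ≤ (1/2)[127 + √(16129 + 4·377190)] = (1/2)[127 + √1524889] ≈ (1/2)(127 + 1234.864) = 680.932.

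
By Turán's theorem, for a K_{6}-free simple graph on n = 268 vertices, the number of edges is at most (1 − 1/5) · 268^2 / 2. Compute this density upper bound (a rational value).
Turán density bound = (4/5) · 268^2/2 = 143648/5 ≈ 28729.6

Turán's theorem: ex(n, K_{r+1}) is achieved by the complete r-partite Turán graph T(n, r) with parts as balanced as possible, and is at most (1 − 1/r) · n^2/2. For r = 5, n = 268: the density bound is (4/5) · 71824/2 = 143648/5 ≈ 28729.6. The integer-valued extremum is e(T(268, 5)) = 28729, which is strictly less than the density bound 143648/5 since 5 ∤ 268 (the parts of T(268, 5) cannot all be equal).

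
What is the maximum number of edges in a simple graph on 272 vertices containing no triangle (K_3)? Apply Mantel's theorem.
ex(272, K_3) = ⌊272^2/4⌋ = 18496

Mantel (1907): a triangle-free graph on n vertices has at most ⌊n^2/4⌋ edges, with equality for the complete bipartite graph K_{⌊n/2⌋, ⌈n/2⌉}. For n = 272: ⌊272^2/4⌋ = ⌊73984/4⌋ = 18496. The extremal graph is K_{136, 136}, which has 136·136 = 18496 edges.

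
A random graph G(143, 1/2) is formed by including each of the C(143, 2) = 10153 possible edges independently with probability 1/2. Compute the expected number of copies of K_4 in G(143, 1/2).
E[# K_4] = C(143, 4) · (1/2)^C(4, 2) = 16701685 / 2^6 = 260963.828125

For each 4-subset S of vertices (there are C(143, 4) = 16701685 such S), let X_S = 1 if S induces a K_4 (all C(4, 2) = 6 edges present). Then P(X_S = 1) = (1/2)^6 = 1/64. By linearity of expectation, E[# K_4] = C(143, 4) · (1/2)^6 = 16701685 / 64 = 260963.828125.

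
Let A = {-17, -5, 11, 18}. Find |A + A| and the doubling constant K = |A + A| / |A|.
K = |A + A| / |A| = 10/4 = 5/2

Enumerate A + A = {a + b : a, b ∈ A}. With |A| = 4, there are |A|^2 = 16 ordered sum pairs; collecting distinct values, A + A = {-34, -22, -10, -6, 1, 6, 13, 22, 29, 36}, so |A + A| = 10. Thus K = 10/4 = 5/2. For comparison, the minimum possible |A + A| over all 4-element sets is 2·4 − 1 = 7 (so min K = 7/4), attained only by arithmetic progressions.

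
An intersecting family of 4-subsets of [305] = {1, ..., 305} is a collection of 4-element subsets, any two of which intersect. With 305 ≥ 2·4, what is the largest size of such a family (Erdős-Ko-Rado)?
max |F| = C(304, 3) = 4636304

Erdős-Ko-Rado (1961): when n ≥ 2k, max |F| = C(n−1, k−1). The bound is attained by the star {A : i ∈ A} for any fixed i ∈ [n]. Here C(305−1, 4−1) = C(304, 3) = 4636304.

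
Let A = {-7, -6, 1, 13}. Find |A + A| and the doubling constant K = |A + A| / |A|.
K = |A + A| / |A| = 10/4 = 5/2

Enumerate A + A = {a + b : a, b ∈ A}. With |A| = 4, there are |A|^2 = 16 ordered sum pairs; collecting distinct values, A + A = {-14, -13, -12, -6, -5, 2, 6, 7, 14, 26}, so |A + A| = 10. Thus K = 10/4 = 5/2. For comparison, the minimum possible |A + A| over all 4-element sets is 2·4 − 1 = 7 (so min K = 7/4), attained only by arithmetic progressions.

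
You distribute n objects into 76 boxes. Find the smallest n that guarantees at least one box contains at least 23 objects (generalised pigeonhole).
n = (23 − 1)·76 + 1 = 1673

By the generalised pigeonhole principle, to guarantee some box contains ≥ r objects we need more than (r − 1) · k objects total. Threshold: n = (r − 1) · k + 1. With r = 23 and k = 76: n = 22 · 76 + 1 = 1672 + 1 = 1673. For n = 1672 = 22 · 76, we can put exactly 22 objects in every box, avoiding 23 in any single one — so 1673 is tight.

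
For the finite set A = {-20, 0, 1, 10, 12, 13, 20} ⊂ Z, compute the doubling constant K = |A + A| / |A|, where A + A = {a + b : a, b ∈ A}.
K = |A + A| / |A| = 25/7

Enumerate A + A = {a + b : a, b ∈ A}. With |A| = 7, there are |A|^2 = 49 ordered sum pairs; collecting distinct values, A + A = {-40, -20, -19, -10, -8, -7, 0, 1, 2, 10, 11, 12, 13, 14, 20, 21, 22, 23, 24, 25, 26, 30, 32, 33, 40}, so |A + A| = 25. Thus K = 25/7. For comparison, the minimum possible |A + A| over all 7-element sets is 2·7 − 1 = 13 (so min K = 13/7), attained only by arithmetic progressions.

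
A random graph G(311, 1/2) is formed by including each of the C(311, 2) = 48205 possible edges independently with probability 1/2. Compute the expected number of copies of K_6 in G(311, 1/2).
E[# K_6] = C(311, 6) · (1/2)^C(6, 2) = 1197177605547 / 2^15 ≈ 36534961.106781

For each 6-subset S of vertices (there are C(311, 6) = 1197177605547 such S), let X_S = 1 if S induces a K_6 (all C(6, 2) = 15 edges present). Then P(X_S = 1) = (1/2)^15 = 1/32768. By linearity of expectation, E[# K_6] = C(311, 6) · (1/2)^15 = 1197177605547 / 32768 ≈ 36534961.106781.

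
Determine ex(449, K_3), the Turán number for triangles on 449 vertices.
ex(449, K_3) = ⌊449^2/4⌋ = 50400

Mantel (1907): a triangle-free graph on n vertices has at most ⌊n^2/4⌋ edges, with equality for the complete bipartite graph K_{⌊n/2⌋, ⌈n/2⌉}. For n = 449: ⌊449^2/4⌋ = ⌊201601/4⌋ = 50400. The extremal graph is K_{224, 225}, which has 224·225 = 50400 edges.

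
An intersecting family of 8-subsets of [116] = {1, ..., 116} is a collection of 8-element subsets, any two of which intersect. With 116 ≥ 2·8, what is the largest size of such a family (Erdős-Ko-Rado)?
max |F| = C(115, 7) = 43813786060

Erdős-Ko-Rado (1961): when n ≥ 2k, max |F| = C(n−1, k−1). The bound is attained by the star {A : i ∈ A} for any fixed i ∈ [n]. Here C(116−1, 8−1) = C(115, 7) = 43813786060.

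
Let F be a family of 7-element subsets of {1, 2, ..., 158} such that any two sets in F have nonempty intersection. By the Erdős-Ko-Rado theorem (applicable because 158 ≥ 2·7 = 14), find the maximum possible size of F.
max |F| = C(157, 6) = 18883356492

Erdős-Ko-Rado (1961): when n ≥ 2k, max |F| = C(n−1, k−1). The bound is attained by the star {A : i ∈ A} for any fixed i ∈ [n]. Here C(158−1, 7−1) = C(157, 6) = 18883356492.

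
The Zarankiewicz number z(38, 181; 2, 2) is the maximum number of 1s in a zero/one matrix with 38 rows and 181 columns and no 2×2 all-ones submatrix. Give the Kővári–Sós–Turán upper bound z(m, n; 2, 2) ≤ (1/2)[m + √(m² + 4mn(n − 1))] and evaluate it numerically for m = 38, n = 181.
z(38, 181; 2, 2) ≤ (1/2)[38 + √(38² + 4·38·181·180)] = (1/2)[38 + √4953604] = 1131.8347

Kővári–Sós–Turán: let r_1, ..., r_38 be the row sums and z = Σ r_i the total number of 1s. Each pair of columns can share at most one row with both entries 1 (else a 2×2 all-ones block appears), so Σ_i C(r_i, 2) ≤ C(181, 2) = 16290. By convexity Σ_i C(r_i, 2) ≥ 38·C(z/38, 2) = z(z − 38)/(2·38), giving z² − 38z − 38·181·180 ≤ 0 and hence z ≤ (1/2)[38 + √(1444 + 4·1238040)] = (1/2)[38 + √4953604] ≈ (1/2)(38 + 2225.6693) = 1131.8347.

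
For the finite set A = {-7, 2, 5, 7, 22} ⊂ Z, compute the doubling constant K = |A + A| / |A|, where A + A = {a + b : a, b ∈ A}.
K = |A + A| / |A| = 15/5 = 3

Enumerate A + A = {a + b : a, b ∈ A}. With |A| = 5, there are |A|^2 = 25 ordered sum pairs; collecting distinct values, A + A = {-14, -5, -2, 0, 4, 7, 9, 10, 12, 14, 15, 24, 27, 29, 44}, so |A + A| = 15. Thus K = 15/5 = 3. For comparison, the minimum possible |A + A| over all 5-element sets is 2·5 − 1 = 9 (so min K = 9/5), attained only by arithmetic progressions.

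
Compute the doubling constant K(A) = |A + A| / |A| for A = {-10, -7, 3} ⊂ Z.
K = |A + A| / |A| = 6/3 = 2

Enumerate A + A = {a + b : a, b ∈ A}. With |A| = 3, there are |A|^2 = 9 ordered sum pairs; collecting distinct values, A + A = {-20, -17, -14, -7, -4, 6}, so |A + A| = 6. Thus K = 6/3 = 2. For comparison, the minimum possible |A + A| over all 3-element sets is 2·3 − 1 = 5 (so min K = 5/3), attained only by arithmetic progressions.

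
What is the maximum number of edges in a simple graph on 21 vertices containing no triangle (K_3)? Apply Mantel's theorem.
ex(21, K_3) = ⌊21^2/4⌋ = 110

Mantel (1907): a triangle-free graph on n vertices has at most ⌊n^2/4⌋ edges, with equality for the complete bipartite graph K_{⌊n/2⌋, ⌈n/2⌉}. For n = 21: ⌊21^2/4⌋ = ⌊441/4⌋ = 110. The extremal graph is K_{10, 11}, which has 10·11 = 110 edges.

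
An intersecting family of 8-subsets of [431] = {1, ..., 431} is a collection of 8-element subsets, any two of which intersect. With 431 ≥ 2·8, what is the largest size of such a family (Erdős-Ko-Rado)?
max |F| = C(430, 7) = 513489114166600

Erdős-Ko-Rado (1961): when n ≥ 2k, max |F| = C(n−1, k−1). The bound is attained by the star {A : i ∈ A} for any fixed i ∈ [n]. Here C(431−1, 8−1) = C(430, 7) = 513489114166600.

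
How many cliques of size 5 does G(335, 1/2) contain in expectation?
E[# K_5] = C(335, 5) · (1/2)^C(5, 2) = 34120889067 / 2^10 ≈ 33321180.729492

For each 5-subset S of vertices (there are C(335, 5) = 34120889067 such S), let X_S = 1 if S induces a K_5 (all C(5, 2) = 10 edges present). Then P(X_S = 1) = (1/2)^10 = 1/1024. By linearity of expectation, E[# K_5] = C(335, 5) · (1/2)^10 = 34120889067 / 1024 ≈ 33321180.729492.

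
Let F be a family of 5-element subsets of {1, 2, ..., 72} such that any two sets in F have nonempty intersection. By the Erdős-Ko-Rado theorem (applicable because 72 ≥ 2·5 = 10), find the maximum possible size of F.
max |F| = C(71, 4) = 971635

The Erdős-Ko-Rado theorem states: for n ≥ 2k, an intersecting family of k-subsets of an n-element set has size at most C(n − 1, k − 1), with equality for 'star' families {A ⊆ [n] : |A| = k, i ∈ A} (fix an element i). For n = 72, k = 5: C(71, 4) = 971635.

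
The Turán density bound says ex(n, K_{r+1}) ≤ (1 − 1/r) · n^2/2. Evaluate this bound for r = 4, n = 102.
Turán density bound = (3/4) · 102^2/2 = 7803/2 ≈ 3901.5

Turán's theorem: ex(n, K_{r+1}) is achieved by the complete r-partite Turán graph T(n, r) with parts as balanced as possible, and is at most (1 − 1/r) · n^2/2. For r = 4, n = 102: the density bound is (3/4) · 10404/2 = 7803/2 ≈ 3901.5. The integer-valued extremum is e(T(102, 4)) = 3901, which is strictly less than the density bound 7803/2 since 4 ∤ 102 (the parts of T(102, 4) cannot all be equal).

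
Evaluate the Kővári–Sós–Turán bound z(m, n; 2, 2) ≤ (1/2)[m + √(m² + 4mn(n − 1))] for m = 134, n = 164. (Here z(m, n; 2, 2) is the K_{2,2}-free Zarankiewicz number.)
z(134, 164; 2, 2) ≤ (1/2)[134 + √(134² + 4·134·164·163)] = (1/2)[134 + √14346308] = 1960.826

Kővári–Sós–Turán: let r_1, ..., r_134 be the row sums and z = Σ r_i the total number of 1s. Each pair of columns can share at most one row with both entries 1 (else a 2×2 all-ones block appears), so Σ_i C(r_i, 2) ≤ C(164, 2) = 13366. By convexity Σ_i C(r_i, 2) ≥ 134·C(z/134, 2) = z(z − 134)/(2·134), giving z² − 134z − 134·164·163 ≤ 0 and hence z ≤ (1/2)[134 + √(17956 + 4·3582088)] = (1/2)[134 + √14346308] ≈ (1/2)(134 + 3787.652) = 1960.826.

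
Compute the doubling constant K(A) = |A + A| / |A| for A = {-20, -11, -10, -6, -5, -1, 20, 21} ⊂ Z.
K = |A + A| / |A| = 30/8 = 15/4

Enumerate A + A = {a + b : a, b ∈ A}. With |A| = 8, there are |A|^2 = 64 ordered sum pairs; collecting distinct values, A + A = {-40, -31, -30, -26, -25, -22, -21, -20, -17, -16, -15, -12, -11, -10, -7, -6, -2, 0, 1, 9, 10, 11, 14, 15, 16, 19, 20, 40, 41, 42}, so |A + A| = 30. Thus K = 30/8 = 15/4. For comparison, the minimum possible |A + A| over all 8-element sets is 2·8 − 1 = 15 (so min K = 15/8), attained only by arithmetic progressions.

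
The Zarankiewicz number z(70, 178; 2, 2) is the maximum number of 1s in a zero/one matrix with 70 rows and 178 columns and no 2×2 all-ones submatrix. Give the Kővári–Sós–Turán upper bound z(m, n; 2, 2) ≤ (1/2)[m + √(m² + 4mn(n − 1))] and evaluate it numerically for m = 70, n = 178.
z(70, 178; 2, 2) ≤ (1/2)[70 + √(70² + 4·70·178·177)] = (1/2)[70 + √8826580] = 1520.478

Kővári–Sós–Turán: let r_1, ..., r_70 be the row sums and z = Σ r_i the total number of 1s. Each pair of columns can share at most one row with both entries 1 (else a 2×2 all-ones block appears), so Σ_i C(r_i, 2) ≤ C(178, 2) = 15753. By convexity Σ_i C(r_i, 2) ≥ 70·C(z/70, 2) = z(z − 70)/(2·70), giving z² − 70z − 70·178·177 ≤ 0 and hence z ≤ (1/2)[70 + √(4900 + 4·2205420)] = (1/2)[70 + √8826580] ≈ (1/2)(70 + 2970.9561) = 1520.478.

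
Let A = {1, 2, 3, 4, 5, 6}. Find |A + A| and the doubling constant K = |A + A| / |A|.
K = |A + A| / |A| = 11/6

Enumerate A + A = {a + b : a, b ∈ A}. With |A| = 6, there are |A|^2 = 36 ordered sum pairs; collecting distinct values, A + A = {2, 3, 4, 5, 6, 7, 8, 9, 10, 11, 12}, so |A + A| = 11. Thus K = 11/6. Here |A + A| = 2|A| − 1 = 11, the minimum possible — so K = 11/6 is minimal, which holds iff A is an arithmetic progression.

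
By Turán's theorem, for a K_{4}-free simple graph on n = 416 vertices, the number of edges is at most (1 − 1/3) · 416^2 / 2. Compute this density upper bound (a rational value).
Turán density bound = (2/3) · 416^2/2 = 173056/3 ≈ 57685.3333

Turán's theorem: ex(n, K_{r+1}) is achieved by the complete r-partite Turán graph T(n, r) with parts as balanced as possible, and is at most (1 − 1/r) · n^2/2. For r = 3, n = 416: the density bound is (2/3) · 173056/2 = 173056/3 ≈ 57685.3333. The integer-valued extremum is e(T(416, 3)) = 57685, which is strictly less than the density bound 173056/3 since 3 ∤ 416 (the parts of T(416, 3) cannot all be equal).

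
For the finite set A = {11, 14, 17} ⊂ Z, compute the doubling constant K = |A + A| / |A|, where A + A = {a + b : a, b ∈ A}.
K = |A + A| / |A| = 5/3

Enumerate A + A = {a + b : a, b ∈ A}. With |A| = 3, there are |A|^2 = 9 ordered sum pairs; collecting distinct values, A + A = {22, 25, 28, 31, 34}, so |A + A| = 5. Thus K = 5/3. Here |A + A| = 2|A| − 1 = 5, the minimum possible — so K = 5/3 is minimal, which holds iff A is an arithmetic progression.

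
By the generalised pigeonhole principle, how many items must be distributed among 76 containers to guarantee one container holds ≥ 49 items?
n = (49 − 1)·76 + 1 = 3649

By the generalised pigeonhole principle, to guarantee some box contains ≥ r objects we need more than (r − 1) · k objects total. Threshold: n = (r − 1) · k + 1. With r = 49 and k = 76: n = 48 · 76 + 1 = 3648 + 1 = 3649. For n = 3648 = 48 · 76, we can put exactly 48 objects in every box, avoiding 49 in any single one — so 3649 is tight.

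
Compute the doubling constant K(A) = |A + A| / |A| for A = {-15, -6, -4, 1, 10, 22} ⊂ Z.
K = |A + A| / |A| = 20/6 = 10/3

Enumerate A + A = {a + b : a, b ∈ A}. With |A| = 6, there are |A|^2 = 36 ordered sum pairs; collecting distinct values, A + A = {-30, -21, -19, -14, -12, -10, -8, -5, -3, 2, 4, 6, 7, 11, 16, 18, 20, 23, 32, 44}, so |A + A| = 20. Thus K = 20/6 = 10/3. For comparison, the minimum possible |A + A| over all 6-element sets is 2·6 − 1 = 11 (so min K = 11/6), attained only by arithmetic progressions.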